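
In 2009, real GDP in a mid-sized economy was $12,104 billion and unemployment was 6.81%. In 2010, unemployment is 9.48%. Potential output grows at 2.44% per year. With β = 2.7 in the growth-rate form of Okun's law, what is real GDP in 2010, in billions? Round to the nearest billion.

Δu = 9.48 - 6.81 = 2.67 points.
Okun's law (growth form): g_Y = g_Y* - β × Δu = 2.44 - 2.7 × (2.67) = 2.44 - 7.209 = -4.769%.
Real GDP in the next year = 12104 × (1 - 4.769/100) = 12104 × 0.95231 ≈ 11527 billion.

$11,527 billion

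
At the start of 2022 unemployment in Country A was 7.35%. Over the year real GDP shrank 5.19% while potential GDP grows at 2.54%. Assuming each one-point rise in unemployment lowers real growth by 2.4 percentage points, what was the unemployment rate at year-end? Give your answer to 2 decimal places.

10.57%

Growth-rate Okun's law: g_Y = g_Y* - β × Δu, so Δu = (g_Y* - g_Y)/β.
Δu = (2.54 + 5.19)/2.4 = 7.73/2.4 = 3.22 percentage points.
Year-end unemployment = 7.35 + 3.22 = 10.57%.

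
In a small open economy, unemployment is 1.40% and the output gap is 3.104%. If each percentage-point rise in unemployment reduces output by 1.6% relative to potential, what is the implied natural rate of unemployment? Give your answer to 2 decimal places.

From Okun's law, u - u* = -(output gap)/β = -(3.104)/1.6 = -1.94 points.
So u* = 1.4 + 1.94 = 3.34%.

3.34%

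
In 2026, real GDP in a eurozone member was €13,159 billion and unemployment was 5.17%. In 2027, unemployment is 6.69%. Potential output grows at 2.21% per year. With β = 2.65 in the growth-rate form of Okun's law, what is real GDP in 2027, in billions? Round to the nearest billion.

€12,920 billion

Δu = 6.69 - 5.17 = 1.52 points.
Okun's law (growth form): g_Y = g_Y* - β × Δu = 2.21 - 2.65 × (1.52) = 2.21 - 4.028 = -1.818%.
Real GDP in the next year = 13159 × (1 - 1.818/100) = 13159 × 0.98182 ≈ 12920 billion.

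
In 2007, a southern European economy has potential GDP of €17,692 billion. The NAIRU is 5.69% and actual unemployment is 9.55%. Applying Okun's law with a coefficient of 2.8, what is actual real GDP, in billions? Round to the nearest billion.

€15,780 billion

Unemployment gap = 9.55 - 5.69 = 3.86 points, so the output gap is -2.8 × 3.86 = -10.808%.
Actual GDP = 17692 × (1 - 10.808/100) = 17692 × 0.89192 ≈ 15780 billion.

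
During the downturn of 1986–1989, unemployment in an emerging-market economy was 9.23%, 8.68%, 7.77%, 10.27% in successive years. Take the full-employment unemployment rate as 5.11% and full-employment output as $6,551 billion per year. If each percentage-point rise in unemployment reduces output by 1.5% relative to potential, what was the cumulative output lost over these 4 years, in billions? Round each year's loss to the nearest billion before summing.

$1,524 billion

Year 1986: gap = -1.5 × (9.23 - 5.11) = -6.18%, loss ≈ 6551 × 6.18/100 ≈ 405.
Year 1987: gap = -1.5 × (8.68 - 5.11) = -5.355%, loss ≈ 6551 × 5.355/100 ≈ 351.
Year 1988: gap = -1.5 × (7.77 - 5.11) = -3.99%, loss ≈ 6551 × 3.99/100 ≈ 261.
Year 1989: gap = -1.5 × (10.27 - 5.11) = -7.74%, loss ≈ 6551 × 7.74/100 ≈ 507.
Total lost output = 405 + 351 + 261 + 507 = 1524 billion.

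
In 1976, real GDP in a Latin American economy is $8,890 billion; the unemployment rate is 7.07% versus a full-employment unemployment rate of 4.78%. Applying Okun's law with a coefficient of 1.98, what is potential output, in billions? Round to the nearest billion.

Unemployment gap = 7.07 - 4.78 = 2.29 points, so output gap = -1.98 × 2.29 = -4.5342%.
Since Y = Y* × (1 + gap/100), Y* = 8890/0.954658 ≈ 9312 billion.

$9,312 billion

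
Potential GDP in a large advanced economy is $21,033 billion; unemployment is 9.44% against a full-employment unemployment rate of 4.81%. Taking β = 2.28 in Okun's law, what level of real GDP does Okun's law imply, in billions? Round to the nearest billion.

Unemployment gap = 9.44 - 4.81 = 4.63 points, so the output gap is -2.28 × 4.63 = -10.5564%.
Actual GDP = 21033 × (1 - 10.5564/100) = 21033 × 0.894436 ≈ 18813 billion.

$18,813 billion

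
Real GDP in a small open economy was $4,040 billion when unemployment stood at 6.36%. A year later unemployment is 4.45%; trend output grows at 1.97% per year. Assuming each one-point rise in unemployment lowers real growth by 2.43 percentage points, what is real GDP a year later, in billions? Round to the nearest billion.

$4,307 billion

Δu = 4.45 - 6.36 = -1.91 points.
Okun's law (growth form): g_Y = g_Y* - β × Δu = 1.97 - 2.43 × (-1.91) = 1.97 + 4.6413 = 6.6113%.
Real GDP in the next year = 4040 × (1 + 6.6113/100) = 4040 × 1.066113 ≈ 4307 billion.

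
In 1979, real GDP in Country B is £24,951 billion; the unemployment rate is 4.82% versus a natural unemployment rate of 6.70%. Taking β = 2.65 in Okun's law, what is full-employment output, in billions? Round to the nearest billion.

Unemployment gap = 4.82 - 6.7 = -1.88 points, so output gap = -2.65 × (-1.88) = 4.982%.
Since Y = Y* × (1 + gap/100), Y* = 24951/1.04982 ≈ 23767 billion.

£23,767 billion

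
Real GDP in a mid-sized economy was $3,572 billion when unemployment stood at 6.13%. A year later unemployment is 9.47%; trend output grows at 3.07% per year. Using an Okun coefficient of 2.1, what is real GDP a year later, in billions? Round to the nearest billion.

Δu = 9.47 - 6.13 = 3.34 points.
Okun's law (growth form): g_Y = g_Y* - β × Δu = 3.07 - 2.1 × (3.34) = 3.07 - 7.014 = -3.944%.
Real GDP in the next year = 3572 × (1 - 3.944/100) = 3572 × 0.96056 ≈ 3431 billion.

$3,431 billion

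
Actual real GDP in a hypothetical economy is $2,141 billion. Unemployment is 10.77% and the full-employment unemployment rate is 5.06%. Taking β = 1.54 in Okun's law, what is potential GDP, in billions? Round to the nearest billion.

Unemployment gap = 10.77 - 5.06 = 5.71 points, so output gap = -1.54 × 5.71 = -8.7934%.
Since Y = Y* × (1 + gap/100), Y* = 2141/0.912066 ≈ 2347 billion.

$2,347 billion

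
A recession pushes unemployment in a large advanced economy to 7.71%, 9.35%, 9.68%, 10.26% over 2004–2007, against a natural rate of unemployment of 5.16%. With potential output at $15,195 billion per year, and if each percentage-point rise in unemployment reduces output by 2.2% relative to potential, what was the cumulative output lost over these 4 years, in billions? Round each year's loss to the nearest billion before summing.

$5,469 billion

Year 2004: gap = -2.2 × (7.71 - 5.16) = -5.61%, loss ≈ 15195 × 5.61/100 ≈ 852.
Year 2005: gap = -2.2 × (9.35 - 5.16) = -9.218%, loss ≈ 15195 × 9.218/100 ≈ 1401.
Year 2006: gap = -2.2 × (9.68 - 5.16) = -9.944%, loss ≈ 15195 × 9.944/100 ≈ 1511.
Year 2007: gap = -2.2 × (10.26 - 5.16) = -11.22%, loss ≈ 15195 × 11.22/100 ≈ 1705.
Total lost output = 852 + 1401 + 1511 + 1705 = 5469 billion.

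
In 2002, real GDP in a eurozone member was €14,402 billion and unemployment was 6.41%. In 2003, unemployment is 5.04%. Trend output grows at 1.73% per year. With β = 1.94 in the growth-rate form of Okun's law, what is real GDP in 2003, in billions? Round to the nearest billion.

€15,034 billion

Δu = 5.04 - 6.41 = -1.37 points.
Okun's law (growth form): g_Y = g_Y* - β × Δu = 1.73 - 1.94 × (-1.37) = 1.73 + 2.6578 = 4.3878%.
Real GDP in the next year = 14402 × (1 + 4.3878/100) = 14402 × 1.043878 ≈ 15034 billion.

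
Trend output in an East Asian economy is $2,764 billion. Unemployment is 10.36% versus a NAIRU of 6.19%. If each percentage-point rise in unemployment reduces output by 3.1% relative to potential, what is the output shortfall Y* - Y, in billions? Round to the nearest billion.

Output gap = -3.1 × (10.36 - 6.19) = -3.1 × 4.17 = -12.927%.
Actual GDP ≈ 2764 × 0.87073 ≈ 2407 billion, so the shortfall is 2764 - 2407 = 357 billion.

$357 billion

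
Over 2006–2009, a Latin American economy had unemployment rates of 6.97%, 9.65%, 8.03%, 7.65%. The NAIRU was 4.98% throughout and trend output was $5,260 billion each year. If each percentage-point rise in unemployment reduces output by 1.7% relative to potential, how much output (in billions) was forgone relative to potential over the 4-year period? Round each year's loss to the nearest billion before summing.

Year 2006: gap = -1.7 × (6.97 - 4.98) = -3.383%, loss ≈ 5260 × 3.383/100 ≈ 178.
Year 2007: gap = -1.7 × (9.65 - 4.98) = -7.939%, loss ≈ 5260 × 7.939/100 ≈ 418.
Year 2008: gap = -1.7 × (8.03 - 4.98) = -5.185%, loss ≈ 5260 × 5.185/100 ≈ 273.
Year 2009: gap = -1.7 × (7.65 - 4.98) = -4.539%, loss ≈ 5260 × 4.539/100 ≈ 239.
Total lost output = 178 + 418 + 273 + 239 = 1108 billion.

$1,108 billion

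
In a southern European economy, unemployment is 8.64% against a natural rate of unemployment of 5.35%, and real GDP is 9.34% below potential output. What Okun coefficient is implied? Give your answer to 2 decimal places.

β ≈ 2.84

Okun's law: output gap = -β × (u - u*).
-9.34 = -β × (8.64 - 5.35) = -β × 3.29, so β = 9.34/3.29 = 2.84.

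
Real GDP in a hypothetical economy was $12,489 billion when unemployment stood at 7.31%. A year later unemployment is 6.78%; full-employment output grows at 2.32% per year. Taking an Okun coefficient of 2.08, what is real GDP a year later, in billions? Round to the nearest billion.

Δu = 6.78 - 7.31 = -0.53 points.
Okun's law (growth form): g_Y = g_Y* - β × Δu = 2.32 - 2.08 × (-0.53) = 2.32 + 1.1024 = 3.4224%.
Real GDP in the next year = 12489 × (1 + 3.4224/100) = 12489 × 1.034224 ≈ 12916 billion.

$12,916 billion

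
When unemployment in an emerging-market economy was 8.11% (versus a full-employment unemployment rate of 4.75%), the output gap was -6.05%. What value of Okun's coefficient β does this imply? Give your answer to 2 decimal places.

β ≈ 1.80

Okun's law: output gap = -β × (u - u*).
-6.05 = -β × (8.11 - 4.75) = -β × 3.36, so β = 6.05/3.36 = 1.80.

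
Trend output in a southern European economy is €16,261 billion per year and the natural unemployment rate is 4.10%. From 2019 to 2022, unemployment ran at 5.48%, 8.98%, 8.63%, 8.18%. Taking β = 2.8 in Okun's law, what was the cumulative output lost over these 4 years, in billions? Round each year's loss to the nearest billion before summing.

Year 2019: gap = -2.8 × (5.48 - 4.1) = -3.864%, loss ≈ 16261 × 3.864/100 ≈ 628.
Year 2020: gap = -2.8 × (8.98 - 4.1) = -13.664%, loss ≈ 16261 × 13.664/100 ≈ 2222.
Year 2021: gap = -2.8 × (8.63 - 4.1) = -12.684%, loss ≈ 16261 × 12.684/100 ≈ 2063.
Year 2022: gap = -2.8 × (8.18 - 4.1) = -11.424%, loss ≈ 16261 × 11.424/100 ≈ 1858.
Total lost output = 628 + 2222 + 2063 + 1858 = 6771 billion.

€6,771 billion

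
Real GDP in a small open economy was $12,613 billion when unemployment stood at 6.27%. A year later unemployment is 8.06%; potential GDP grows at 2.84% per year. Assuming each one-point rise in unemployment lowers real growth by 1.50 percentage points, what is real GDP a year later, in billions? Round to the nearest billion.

$12,633 billion

Δu = 8.06 - 6.27 = 1.79 points.
Okun's law (growth form): g_Y = g_Y* - β × Δu = 2.84 - 1.50 × (1.79) = 2.84 - 2.685 = 0.155%.
Real GDP in the next year = 12613 × (1 + 0.155/100) = 12613 × 1.00155 ≈ 12633 billion.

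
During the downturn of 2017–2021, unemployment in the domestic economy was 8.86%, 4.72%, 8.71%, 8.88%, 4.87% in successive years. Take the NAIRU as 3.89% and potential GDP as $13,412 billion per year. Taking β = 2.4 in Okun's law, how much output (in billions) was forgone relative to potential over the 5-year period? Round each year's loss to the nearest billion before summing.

$5,340 billion

Year 2017: gap = -2.4 × (8.86 - 3.89) = -11.928%, loss ≈ 13412 × 11.928/100 ≈ 1600.
Year 2018: gap = -2.4 × (4.72 - 3.89) = -1.992%, loss ≈ 13412 × 1.992/100 ≈ 267.
Year 2019: gap = -2.4 × (8.71 - 3.89) = -11.568%, loss ≈ 13412 × 11.568/100 ≈ 1552.
Year 2020: gap = -2.4 × (8.88 - 3.89) = -11.976%, loss ≈ 13412 × 11.976/100 ≈ 1606.
Year 2021: gap = -2.4 × (4.87 - 3.89) = -2.352%, loss ≈ 13412 × 2.352/100 ≈ 315.
Total lost output = 1600 + 267 + 1552 + 1606 + 315 = 5340 billion.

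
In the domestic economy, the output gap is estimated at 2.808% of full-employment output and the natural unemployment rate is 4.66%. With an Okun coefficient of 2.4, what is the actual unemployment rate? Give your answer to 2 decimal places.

From Okun's law, u - u* = -(output gap)/β = -(2.808)/2.4 = -1.17 points.
So u = 4.66 - 1.17 = 3.49%.

3.49%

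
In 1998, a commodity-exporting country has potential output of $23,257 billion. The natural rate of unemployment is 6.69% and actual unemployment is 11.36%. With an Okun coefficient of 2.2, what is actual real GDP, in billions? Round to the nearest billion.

Unemployment gap = 11.36 - 6.69 = 4.67 points, so the output gap is -2.2 × 4.67 = -10.274%.
Actual GDP = 23257 × (1 - 10.274/100) = 23257 × 0.89726 ≈ 20868 billion.

$20,868 billion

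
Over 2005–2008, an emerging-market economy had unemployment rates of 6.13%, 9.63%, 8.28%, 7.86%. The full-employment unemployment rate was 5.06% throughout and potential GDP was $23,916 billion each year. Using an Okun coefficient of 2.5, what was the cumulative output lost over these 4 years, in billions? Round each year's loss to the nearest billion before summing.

Year 2005: gap = -2.5 × (6.13 - 5.06) = -2.675%, loss ≈ 23916 × 2.675/100 ≈ 640.
Year 2006: gap = -2.5 × (9.63 - 5.06) = -11.425%, loss ≈ 23916 × 11.425/100 ≈ 2732.
Year 2007: gap = -2.5 × (8.28 - 5.06) = -8.05%, loss ≈ 23916 × 8.05/100 ≈ 1925.
Year 2008: gap = -2.5 × (7.86 - 5.06) = -7%, loss ≈ 23916 × 7/100 ≈ 1674.
Total lost output = 640 + 2732 + 1925 + 1674 = 6971 billion.

$6,971 billion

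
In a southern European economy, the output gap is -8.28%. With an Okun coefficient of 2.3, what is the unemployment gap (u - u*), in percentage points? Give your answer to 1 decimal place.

Okun's law: output gap = -β × (u - u*), so u - u* = -(output gap)/β.
u - u* = -(-8.28)/2.3 = 3.6 percentage points.

3.6 percentage points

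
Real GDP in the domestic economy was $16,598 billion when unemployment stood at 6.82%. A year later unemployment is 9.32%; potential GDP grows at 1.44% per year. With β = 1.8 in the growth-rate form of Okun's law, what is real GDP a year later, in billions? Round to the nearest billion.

$16,090 billion

Δu = 9.32 - 6.82 = 2.5 points.
Okun's law (growth form): g_Y = g_Y* - β × Δu = 1.44 - 1.8 × (2.50) = 1.44 - 4.5 = -3.06%.
Real GDP in the next year = 16598 × (1 - 3.06/100) = 16598 × 0.9694 ≈ 16090 billion.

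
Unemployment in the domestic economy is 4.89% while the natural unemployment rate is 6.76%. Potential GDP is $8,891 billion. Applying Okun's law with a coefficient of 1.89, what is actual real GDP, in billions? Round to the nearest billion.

Unemployment gap = 4.89 - 6.76 = -1.87 points, so the output gap is -1.89 × (-1.87) = 3.5343%.
Actual GDP = 8891 × (1 + 3.5343/100) = 8891 × 1.035343 ≈ 9205 billion.

$9,205 billion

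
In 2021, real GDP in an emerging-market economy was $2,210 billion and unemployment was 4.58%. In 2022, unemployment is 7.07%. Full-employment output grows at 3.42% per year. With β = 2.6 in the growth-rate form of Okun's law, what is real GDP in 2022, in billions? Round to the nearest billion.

Δu = 7.07 - 4.58 = 2.49 points.
Okun's law (growth form): g_Y = g_Y* - β × Δu = 3.42 - 2.6 × (2.49) = 3.42 - 6.474 = -3.054%.
Real GDP in the next year = 2210 × (1 - 3.054/100) = 2210 × 0.96946 ≈ 2143 billion.

$2,143 billion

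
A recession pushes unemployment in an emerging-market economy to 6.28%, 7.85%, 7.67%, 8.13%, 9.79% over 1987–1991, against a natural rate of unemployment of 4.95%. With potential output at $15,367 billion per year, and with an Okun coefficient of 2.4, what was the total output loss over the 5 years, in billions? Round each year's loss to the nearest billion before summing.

$5,522 billion

Year 1987: gap = -2.4 × (6.28 - 4.95) = -3.192%, loss ≈ 15367 × 3.192/100 ≈ 491.
Year 1988: gap = -2.4 × (7.85 - 4.95) = -6.96%, loss ≈ 15367 × 6.96/100 ≈ 1070.
Year 1989: gap = -2.4 × (7.67 - 4.95) = -6.528%, loss ≈ 15367 × 6.528/100 ≈ 1003.
Year 1990: gap = -2.4 × (8.13 - 4.95) = -7.632%, loss ≈ 15367 × 7.632/100 ≈ 1173.
Year 1991: gap = -2.4 × (9.79 - 4.95) = -11.616%, loss ≈ 15367 × 11.616/100 ≈ 1785.
Total lost output = 491 + 1070 + 1003 + 1173 + 1785 = 5522 billion.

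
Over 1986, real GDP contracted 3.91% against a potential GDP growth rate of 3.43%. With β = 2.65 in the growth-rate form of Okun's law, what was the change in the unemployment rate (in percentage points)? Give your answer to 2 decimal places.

2.77 percentage points

Growth-rate Okun's law: g_Y = g_Y* - β × Δu, so Δu = (g_Y* - g_Y)/β.
Δu = (3.43 + 3.91)/2.65 = 7.34/2.65 = 2.77 percentage points.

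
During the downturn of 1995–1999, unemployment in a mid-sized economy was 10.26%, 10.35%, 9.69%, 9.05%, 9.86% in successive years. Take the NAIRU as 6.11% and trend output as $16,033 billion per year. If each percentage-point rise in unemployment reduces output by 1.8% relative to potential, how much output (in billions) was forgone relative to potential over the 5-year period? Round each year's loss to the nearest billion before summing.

Year 1995: gap = -1.8 × (10.26 - 6.11) = -7.47%, loss ≈ 16033 × 7.47/100 ≈ 1198.
Year 1996: gap = -1.8 × (10.35 - 6.11) = -7.632%, loss ≈ 16033 × 7.632/100 ≈ 1224.
Year 1997: gap = -1.8 × (9.69 - 6.11) = -6.444%, loss ≈ 16033 × 6.444/100 ≈ 1033.
Year 1998: gap = -1.8 × (9.05 - 6.11) = -5.292%, loss ≈ 16033 × 5.292/100 ≈ 848.
Year 1999: gap = -1.8 × (9.86 - 6.11) = -6.75%, loss ≈ 16033 × 6.75/100 ≈ 1082.
Total lost output = 1198 + 1224 + 1033 + 848 + 1082 = 5385 billion.

$5,385 billion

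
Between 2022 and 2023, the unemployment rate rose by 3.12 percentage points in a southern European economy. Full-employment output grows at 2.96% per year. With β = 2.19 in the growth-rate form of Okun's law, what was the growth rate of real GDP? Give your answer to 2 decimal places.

Growth-rate Okun's law: g_Y = g_Y* - β × Δu.
g_Y = 2.96 - 2.19 × (3.12) = 2.96 - 6.8328 = -3.8728%, i.e. -3.87% to 2 d.p.

-3.87%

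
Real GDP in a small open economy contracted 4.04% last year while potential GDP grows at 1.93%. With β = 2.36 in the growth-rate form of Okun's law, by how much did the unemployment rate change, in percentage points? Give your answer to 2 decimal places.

2.53 percentage points

Growth-rate Okun's law: g_Y = g_Y* - β × Δu, so Δu = (g_Y* - g_Y)/β.
Δu = (1.93 + 4.04)/2.36 = 5.97/2.36 = 2.53 percentage points.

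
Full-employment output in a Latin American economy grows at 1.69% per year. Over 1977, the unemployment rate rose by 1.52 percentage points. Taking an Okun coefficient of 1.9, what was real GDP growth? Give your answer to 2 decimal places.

-1.20%

Growth-rate Okun's law: g_Y = g_Y* - β × Δu.
g_Y = 1.69 - 1.9 × (1.52) = 1.69 - 2.888 = -1.198%, i.e. -1.20% to 2 d.p.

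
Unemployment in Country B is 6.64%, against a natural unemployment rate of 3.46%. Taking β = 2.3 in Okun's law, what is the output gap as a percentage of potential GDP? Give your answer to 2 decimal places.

-7.31%

The unemployment gap is 6.64 - 3.46 = 3.18 percentage points.
Okun's law gives an output gap of -2.3 × 3.18 = -7.314%, i.e. 7.31% below potential.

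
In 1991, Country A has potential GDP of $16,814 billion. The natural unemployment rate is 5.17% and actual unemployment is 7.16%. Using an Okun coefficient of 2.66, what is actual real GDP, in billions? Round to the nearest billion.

Unemployment gap = 7.16 - 5.17 = 1.99 points, so the output gap is -2.66 × 1.99 = -5.2934%.
Actual GDP = 16814 × (1 - 5.2934/100) = 16814 × 0.947066 ≈ 15924 billion.

$15,924 billion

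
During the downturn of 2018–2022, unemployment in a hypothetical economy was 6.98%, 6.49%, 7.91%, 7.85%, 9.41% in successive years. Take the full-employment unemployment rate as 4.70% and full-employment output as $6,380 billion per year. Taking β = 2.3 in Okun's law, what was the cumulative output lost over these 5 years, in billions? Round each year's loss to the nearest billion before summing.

$2,222 billion

Year 2018: gap = -2.3 × (6.98 - 4.7) = -5.244%, loss ≈ 6380 × 5.244/100 ≈ 335.
Year 2019: gap = -2.3 × (6.49 - 4.7) = -4.117%, loss ≈ 6380 × 4.117/100 ≈ 263.
Year 2020: gap = -2.3 × (7.91 - 4.7) = -7.383%, loss ≈ 6380 × 7.383/100 ≈ 471.
Year 2021: gap = -2.3 × (7.85 - 4.7) = -7.245%, loss ≈ 6380 × 7.245/100 ≈ 462.
Year 2022: gap = -2.3 × (9.41 - 4.7) = -10.833%, loss ≈ 6380 × 10.833/100 ≈ 691.
Total lost output = 335 + 263 + 471 + 462 + 691 = 2222 billion.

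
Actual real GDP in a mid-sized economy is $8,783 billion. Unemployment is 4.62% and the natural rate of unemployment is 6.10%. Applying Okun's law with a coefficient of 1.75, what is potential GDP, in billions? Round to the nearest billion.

Unemployment gap = 4.62 - 6.1 = -1.48 points, so output gap = -1.75 × (-1.48) = 2.59%.
Since Y = Y* × (1 + gap/100), Y* = 8783/1.0259 ≈ 8561 billion.

$8,561 billion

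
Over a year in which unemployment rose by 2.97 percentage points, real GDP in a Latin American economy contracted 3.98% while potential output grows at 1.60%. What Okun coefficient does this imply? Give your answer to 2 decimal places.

β ≈ 1.88

Growth form: g_Y = g_Y* - β × Δu, so β = (g_Y* - g_Y)/Δu.
β = (1.6 + 3.98)/2.97 = 5.58/2.97 = 1.88.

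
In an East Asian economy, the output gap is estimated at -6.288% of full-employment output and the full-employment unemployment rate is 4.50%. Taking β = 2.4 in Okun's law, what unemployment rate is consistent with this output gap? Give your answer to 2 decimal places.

From Okun's law, u - u* = -(output gap)/β = -(-6.288)/2.4 = 2.62 points.
So u = 4.5 + 2.62 = 7.12%.

7.12%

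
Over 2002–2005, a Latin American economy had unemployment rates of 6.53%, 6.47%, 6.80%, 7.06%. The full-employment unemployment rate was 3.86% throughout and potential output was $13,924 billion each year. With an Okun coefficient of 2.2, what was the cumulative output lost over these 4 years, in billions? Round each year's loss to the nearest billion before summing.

$3,499 billion

Year 2002: gap = -2.2 × (6.53 - 3.86) = -5.874%, loss ≈ 13924 × 5.874/100 ≈ 818.
Year 2003: gap = -2.2 × (6.47 - 3.86) = -5.742%, loss ≈ 13924 × 5.742/100 ≈ 800.
Year 2004: gap = -2.2 × (6.8 - 3.86) = -6.468%, loss ≈ 13924 × 6.468/100 ≈ 901.
Year 2005: gap = -2.2 × (7.06 - 3.86) = -7.04%, loss ≈ 13924 × 7.04/100 ≈ 980.
Total lost output = 818 + 800 + 901 + 980 = 3499 billion.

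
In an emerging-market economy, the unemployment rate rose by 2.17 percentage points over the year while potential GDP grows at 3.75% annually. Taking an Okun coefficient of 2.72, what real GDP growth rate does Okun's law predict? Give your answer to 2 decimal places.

Growth-rate Okun's law: g_Y = g_Y* - β × Δu.
g_Y = 3.75 - 2.72 × (2.17) = 3.75 - 5.9024 = -2.1524%, i.e. -2.15% to 2 d.p.

-2.15%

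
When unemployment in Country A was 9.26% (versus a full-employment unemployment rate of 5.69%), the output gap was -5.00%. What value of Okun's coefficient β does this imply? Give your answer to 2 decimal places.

Okun's law: output gap = -β × (u - u*).
-5.00 = -β × (9.26 - 5.69) = -β × 3.57, so β = 5/3.57 = 1.40.

β ≈ 1.40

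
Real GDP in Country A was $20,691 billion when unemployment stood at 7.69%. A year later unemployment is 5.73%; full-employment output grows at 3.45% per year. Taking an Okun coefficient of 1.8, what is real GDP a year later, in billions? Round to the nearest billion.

Δu = 5.73 - 7.69 = -1.96 points.
Okun's law (growth form): g_Y = g_Y* - β × Δu = 3.45 - 1.8 × (-1.96) = 3.45 + 3.528 = 6.978%.
Real GDP in the next year = 20691 × (1 + 6.978/100) = 20691 × 1.06978 ≈ 22135 billion.

$22,135 billion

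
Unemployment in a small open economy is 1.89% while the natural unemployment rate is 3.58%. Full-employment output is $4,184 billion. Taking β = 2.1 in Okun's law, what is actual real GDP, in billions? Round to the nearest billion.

Unemployment gap = 1.89 - 3.58 = -1.69 points, so the output gap is -2.1 × (-1.69) = 3.549%.
Actual GDP = 4184 × (1 + 3.549/100) = 4184 × 1.03549 ≈ 4332 billion.

$4,332 billion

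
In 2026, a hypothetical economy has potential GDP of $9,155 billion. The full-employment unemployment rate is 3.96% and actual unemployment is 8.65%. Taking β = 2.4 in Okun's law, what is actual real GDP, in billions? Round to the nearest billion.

$8,125 billion

Unemployment gap = 8.65 - 3.96 = 4.69 points, so the output gap is -2.4 × 4.69 = -11.256%.
Actual GDP = 9155 × (1 - 11.256/100) = 9155 × 0.88744 ≈ 8125 billion.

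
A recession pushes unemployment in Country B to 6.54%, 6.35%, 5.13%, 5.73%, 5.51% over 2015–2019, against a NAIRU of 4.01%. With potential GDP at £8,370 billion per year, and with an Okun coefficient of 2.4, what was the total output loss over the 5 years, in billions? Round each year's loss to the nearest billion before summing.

£1,850 billion

Year 2015: gap = -2.4 × (6.54 - 4.01) = -6.072%, loss ≈ 8370 × 6.072/100 ≈ 508.
Year 2016: gap = -2.4 × (6.35 - 4.01) = -5.616%, loss ≈ 8370 × 5.616/100 ≈ 470.
Year 2017: gap = -2.4 × (5.13 - 4.01) = -2.688%, loss ≈ 8370 × 2.688/100 ≈ 225.
Year 2018: gap = -2.4 × (5.73 - 4.01) = -4.128%, loss ≈ 8370 × 4.128/100 ≈ 346.
Year 2019: gap = -2.4 × (5.51 - 4.01) = -3.6%, loss ≈ 8370 × 3.6/100 ≈ 301.
Total lost output = 508 + 470 + 225 + 346 + 301 = 1850 billion.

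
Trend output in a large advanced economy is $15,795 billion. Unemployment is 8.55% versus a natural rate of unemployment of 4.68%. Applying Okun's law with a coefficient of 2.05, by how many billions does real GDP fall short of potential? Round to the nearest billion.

Output gap = -2.05 × (8.55 - 4.68) = -2.05 × 3.87 = -7.9335%.
Actual GDP ≈ 15795 × 0.920665 ≈ 14542 billion, so the shortfall is 15795 - 14542 = 1253 billion.

$1,253 billion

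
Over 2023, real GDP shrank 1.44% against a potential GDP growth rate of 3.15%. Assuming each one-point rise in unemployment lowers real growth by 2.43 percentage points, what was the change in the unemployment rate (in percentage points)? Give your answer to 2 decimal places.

Growth-rate Okun's law: g_Y = g_Y* - β × Δu, so Δu = (g_Y* - g_Y)/β.
Δu = (3.15 + 1.44)/2.43 = 4.59/2.43 = 1.89 percentage points.

1.89 percentage points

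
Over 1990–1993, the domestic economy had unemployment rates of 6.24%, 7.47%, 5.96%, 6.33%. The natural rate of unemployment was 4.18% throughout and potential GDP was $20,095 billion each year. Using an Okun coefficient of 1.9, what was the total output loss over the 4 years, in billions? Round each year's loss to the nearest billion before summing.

Year 1990: gap = -1.9 × (6.24 - 4.18) = -3.914%, loss ≈ 20095 × 3.914/100 ≈ 787.
Year 1991: gap = -1.9 × (7.47 - 4.18) = -6.251%, loss ≈ 20095 × 6.251/100 ≈ 1256.
Year 1992: gap = -1.9 × (5.96 - 4.18) = -3.382%, loss ≈ 20095 × 3.382/100 ≈ 680.
Year 1993: gap = -1.9 × (6.33 - 4.18) = -4.085%, loss ≈ 20095 × 4.085/100 ≈ 821.
Total lost output = 787 + 1256 + 680 + 821 = 3544 billion.

$3,544 billion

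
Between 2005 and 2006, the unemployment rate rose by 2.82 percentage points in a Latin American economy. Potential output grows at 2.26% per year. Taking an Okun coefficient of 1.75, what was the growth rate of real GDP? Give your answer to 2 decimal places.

-2.68%

Growth-rate Okun's law: g_Y = g_Y* - β × Δu.
g_Y = 2.26 - 1.75 × (2.82) = 2.26 - 4.935 = -2.675%, i.e. -2.68% to 2 d.p.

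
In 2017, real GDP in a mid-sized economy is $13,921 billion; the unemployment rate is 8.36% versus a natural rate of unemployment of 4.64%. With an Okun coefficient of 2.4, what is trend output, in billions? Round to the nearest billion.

$15,286 billion

Unemployment gap = 8.36 - 4.64 = 3.72 points, so output gap = -2.4 × 3.72 = -8.928%.
Since Y = Y* × (1 + gap/100), Y* = 13921/0.91072 ≈ 15286 billion.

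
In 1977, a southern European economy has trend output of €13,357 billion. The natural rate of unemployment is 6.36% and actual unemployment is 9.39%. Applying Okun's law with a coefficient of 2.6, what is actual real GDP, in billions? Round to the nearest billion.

€12,305 billion

Unemployment gap = 9.39 - 6.36 = 3.03 points, so the output gap is -2.6 × 3.03 = -7.878%.
Actual GDP = 13357 × (1 - 7.878/100) = 13357 × 0.92122 ≈ 12305 billion.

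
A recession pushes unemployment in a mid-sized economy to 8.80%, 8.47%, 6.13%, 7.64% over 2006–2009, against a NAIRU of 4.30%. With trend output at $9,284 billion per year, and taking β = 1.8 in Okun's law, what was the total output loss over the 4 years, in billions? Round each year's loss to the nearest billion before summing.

Year 2006: gap = -1.8 × (8.8 - 4.3) = -8.1%, loss ≈ 9284 × 8.1/100 ≈ 752.
Year 2007: gap = -1.8 × (8.47 - 4.3) = -7.506%, loss ≈ 9284 × 7.506/100 ≈ 697.
Year 2008: gap = -1.8 × (6.13 - 4.3) = -3.294%, loss ≈ 9284 × 3.294/100 ≈ 306.
Year 2009: gap = -1.8 × (7.64 - 4.3) = -6.012%, loss ≈ 9284 × 6.012/100 ≈ 558.
Total lost output = 752 + 697 + 306 + 558 = 2313 billion.

$2,313 billion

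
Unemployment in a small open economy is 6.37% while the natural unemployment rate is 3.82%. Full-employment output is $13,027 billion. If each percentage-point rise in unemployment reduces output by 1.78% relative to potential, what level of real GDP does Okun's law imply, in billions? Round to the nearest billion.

$12,436 billion

Unemployment gap = 6.37 - 3.82 = 2.55 points, so the output gap is -1.78 × 2.55 = -4.539%.
Actual GDP = 13027 × (1 - 4.539/100) = 13027 × 0.95461 ≈ 12436 billion.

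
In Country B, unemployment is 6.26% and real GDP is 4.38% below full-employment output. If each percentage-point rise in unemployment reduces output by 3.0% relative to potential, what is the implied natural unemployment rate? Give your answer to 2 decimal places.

From Okun's law, u - u* = -(output gap)/β = -(-4.38)/3.0 = 1.46 points.
So u* = 6.26 - 1.46 = 4.80%.

4.80%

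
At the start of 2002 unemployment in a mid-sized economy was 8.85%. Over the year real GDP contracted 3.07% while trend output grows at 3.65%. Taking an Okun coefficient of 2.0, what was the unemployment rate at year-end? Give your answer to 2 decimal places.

Growth-rate Okun's law: g_Y = g_Y* - β × Δu, so Δu = (g_Y* - g_Y)/β.
Δu = (3.65 + 3.07)/2.0 = 6.72/2.0 = 3.36 percentage points.
Year-end unemployment = 8.85 + 3.36 = 12.21%.

12.21%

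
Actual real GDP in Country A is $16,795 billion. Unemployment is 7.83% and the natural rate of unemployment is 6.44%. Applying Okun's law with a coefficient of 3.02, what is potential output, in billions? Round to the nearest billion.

Unemployment gap = 7.83 - 6.44 = 1.39 points, so output gap = -3.02 × 1.39 = -4.1978%.
Since Y = Y* × (1 + gap/100), Y* = 16795/0.958022 ≈ 17531 billion.

$17,531 billion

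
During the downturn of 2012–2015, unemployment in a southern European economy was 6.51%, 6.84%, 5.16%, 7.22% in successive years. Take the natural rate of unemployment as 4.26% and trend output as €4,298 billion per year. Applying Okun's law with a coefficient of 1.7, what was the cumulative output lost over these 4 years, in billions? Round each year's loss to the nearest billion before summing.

€635 billion

Year 2012: gap = -1.7 × (6.51 - 4.26) = -3.825%, loss ≈ 4298 × 3.825/100 ≈ 164.
Year 2013: gap = -1.7 × (6.84 - 4.26) = -4.386%, loss ≈ 4298 × 4.386/100 ≈ 189.
Year 2014: gap = -1.7 × (5.16 - 4.26) = -1.53%, loss ≈ 4298 × 1.53/100 ≈ 66.
Year 2015: gap = -1.7 × (7.22 - 4.26) = -5.032%, loss ≈ 4298 × 5.032/100 ≈ 216.
Total lost output = 164 + 189 + 66 + 216 = 635 billion.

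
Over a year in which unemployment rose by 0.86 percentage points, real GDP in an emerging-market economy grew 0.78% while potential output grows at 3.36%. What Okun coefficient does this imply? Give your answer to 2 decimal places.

Growth form: g_Y = g_Y* - β × Δu, so β = (g_Y* - g_Y)/Δu.
β = (3.36 - 0.78)/0.86 = 2.58/0.86 = 3.00.

β ≈ 3.00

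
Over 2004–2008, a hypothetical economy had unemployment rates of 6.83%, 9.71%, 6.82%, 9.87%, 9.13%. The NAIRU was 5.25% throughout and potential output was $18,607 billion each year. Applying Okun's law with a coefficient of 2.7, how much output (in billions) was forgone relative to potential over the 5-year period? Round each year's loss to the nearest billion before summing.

Year 2004: gap = -2.7 × (6.83 - 5.25) = -4.266%, loss ≈ 18607 × 4.266/100 ≈ 794.
Year 2005: gap = -2.7 × (9.71 - 5.25) = -12.042%, loss ≈ 18607 × 12.042/100 ≈ 2241.
Year 2006: gap = -2.7 × (6.82 - 5.25) = -4.239%, loss ≈ 18607 × 4.239/100 ≈ 789.
Year 2007: gap = -2.7 × (9.87 - 5.25) = -12.474%, loss ≈ 18607 × 12.474/100 ≈ 2321.
Year 2008: gap = -2.7 × (9.13 - 5.25) = -10.476%, loss ≈ 18607 × 10.476/100 ≈ 1949.
Total lost output = 794 + 2241 + 789 + 2321 + 1949 = 8094 billion.

$8,094 billion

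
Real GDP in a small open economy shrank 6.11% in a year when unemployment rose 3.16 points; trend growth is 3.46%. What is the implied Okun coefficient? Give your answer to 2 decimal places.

Growth form: g_Y = g_Y* - β × Δu, so β = (g_Y* - g_Y)/Δu.
β = (3.46 + 6.11)/3.16 = 9.57/3.16 = 3.03.

β ≈ 3.03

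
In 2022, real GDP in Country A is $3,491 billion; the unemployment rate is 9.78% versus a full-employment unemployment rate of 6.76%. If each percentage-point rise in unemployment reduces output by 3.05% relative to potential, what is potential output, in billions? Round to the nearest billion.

Unemployment gap = 9.78 - 6.76 = 3.02 points, so output gap = -3.05 × 3.02 = -9.211%.
Since Y = Y* × (1 + gap/100), Y* = 3491/0.90789 ≈ 3845 billion.

$3,845 billion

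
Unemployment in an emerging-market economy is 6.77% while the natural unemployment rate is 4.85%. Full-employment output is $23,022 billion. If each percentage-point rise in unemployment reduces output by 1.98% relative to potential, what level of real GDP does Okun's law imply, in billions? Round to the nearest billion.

$22,147 billion

Unemployment gap = 6.77 - 4.85 = 1.92 points, so the output gap is -1.98 × 1.92 = -3.8016%.
Actual GDP = 23022 × (1 - 3.8016/100) = 23022 × 0.961984 ≈ 22147 billion.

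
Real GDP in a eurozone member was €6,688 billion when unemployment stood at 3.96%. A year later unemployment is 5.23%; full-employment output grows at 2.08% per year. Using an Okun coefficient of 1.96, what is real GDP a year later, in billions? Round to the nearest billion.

Δu = 5.23 - 3.96 = 1.27 points.
Okun's law (growth form): g_Y = g_Y* - β × Δu = 2.08 - 1.96 × (1.27) = 2.08 - 2.4892 = -0.4092%.
Real GDP in the next year = 6688 × (1 - 0.4092/100) = 6688 × 0.995908 ≈ 6661 billion.

€6,661 billion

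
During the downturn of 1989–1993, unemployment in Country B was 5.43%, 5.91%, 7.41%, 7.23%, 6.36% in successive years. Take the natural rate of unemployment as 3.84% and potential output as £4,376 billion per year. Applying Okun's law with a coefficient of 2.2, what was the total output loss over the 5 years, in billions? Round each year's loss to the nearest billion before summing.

£1,265 billion

Year 1989: gap = -2.2 × (5.43 - 3.84) = -3.498%, loss ≈ 4376 × 3.498/100 ≈ 153.
Year 1990: gap = -2.2 × (5.91 - 3.84) = -4.554%, loss ≈ 4376 × 4.554/100 ≈ 199.
Year 1991: gap = -2.2 × (7.41 - 3.84) = -7.854%, loss ≈ 4376 × 7.854/100 ≈ 344.
Year 1992: gap = -2.2 × (7.23 - 3.84) = -7.458%, loss ≈ 4376 × 7.458/100 ≈ 326.
Year 1993: gap = -2.2 × (6.36 - 3.84) = -5.544%, loss ≈ 4376 × 5.544/100 ≈ 243.
Total lost output = 153 + 199 + 344 + 326 + 243 = 1265 billion.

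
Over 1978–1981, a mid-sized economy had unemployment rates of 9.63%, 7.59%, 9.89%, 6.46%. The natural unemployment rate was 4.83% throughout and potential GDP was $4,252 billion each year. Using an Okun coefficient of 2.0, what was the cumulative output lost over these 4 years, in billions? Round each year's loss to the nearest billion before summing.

$1,212 billion

Year 1978: gap = -2.0 × (9.63 - 4.83) = -9.6%, loss ≈ 4252 × 9.6/100 ≈ 408.
Year 1979: gap = -2.0 × (7.59 - 4.83) = -5.52%, loss ≈ 4252 × 5.52/100 ≈ 235.
Year 1980: gap = -2.0 × (9.89 - 4.83) = -10.12%, loss ≈ 4252 × 10.12/100 ≈ 430.
Year 1981: gap = -2.0 × (6.46 - 4.83) = -3.26%, loss ≈ 4252 × 3.26/100 ≈ 139.
Total lost output = 408 + 235 + 430 + 139 = 1212 billion.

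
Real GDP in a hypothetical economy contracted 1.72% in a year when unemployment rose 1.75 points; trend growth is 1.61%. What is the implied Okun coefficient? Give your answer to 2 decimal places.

Growth form: g_Y = g_Y* - β × Δu, so β = (g_Y* - g_Y)/Δu.
β = (1.61 + 1.72)/1.75 = 3.33/1.75 = 1.90.

β ≈ 1.90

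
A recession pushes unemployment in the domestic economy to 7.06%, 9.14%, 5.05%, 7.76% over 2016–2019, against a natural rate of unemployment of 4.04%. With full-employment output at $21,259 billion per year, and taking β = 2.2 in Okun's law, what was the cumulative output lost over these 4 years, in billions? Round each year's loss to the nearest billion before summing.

$6,009 billion

Year 2016: gap = -2.2 × (7.06 - 4.04) = -6.644%, loss ≈ 21259 × 6.644/100 ≈ 1412.
Year 2017: gap = -2.2 × (9.14 - 4.04) = -11.22%, loss ≈ 21259 × 11.22/100 ≈ 2385.
Year 2018: gap = -2.2 × (5.05 - 4.04) = -2.222%, loss ≈ 21259 × 2.222/100 ≈ 472.
Year 2019: gap = -2.2 × (7.76 - 4.04) = -8.184%, loss ≈ 21259 × 8.184/100 ≈ 1740.
Total lost output = 1412 + 2385 + 472 + 1740 = 6009 billion.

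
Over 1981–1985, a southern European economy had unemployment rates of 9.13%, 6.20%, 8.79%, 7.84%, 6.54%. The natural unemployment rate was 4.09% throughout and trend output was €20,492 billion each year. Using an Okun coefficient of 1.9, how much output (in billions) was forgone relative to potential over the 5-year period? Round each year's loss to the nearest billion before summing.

€7,028 billion

Year 1981: gap = -1.9 × (9.13 - 4.09) = -9.576%, loss ≈ 20492 × 9.576/100 ≈ 1962.
Year 1982: gap = -1.9 × (6.2 - 4.09) = -4.009%, loss ≈ 20492 × 4.009/100 ≈ 822.
Year 1983: gap = -1.9 × (8.79 - 4.09) = -8.93%, loss ≈ 20492 × 8.93/100 ≈ 1830.
Year 1984: gap = -1.9 × (7.84 - 4.09) = -7.125%, loss ≈ 20492 × 7.125/100 ≈ 1460.
Year 1985: gap = -1.9 × (6.54 - 4.09) = -4.655%, loss ≈ 20492 × 4.655/100 ≈ 954.
Total lost output = 1962 + 822 + 1830 + 1460 + 954 = 7028 billion.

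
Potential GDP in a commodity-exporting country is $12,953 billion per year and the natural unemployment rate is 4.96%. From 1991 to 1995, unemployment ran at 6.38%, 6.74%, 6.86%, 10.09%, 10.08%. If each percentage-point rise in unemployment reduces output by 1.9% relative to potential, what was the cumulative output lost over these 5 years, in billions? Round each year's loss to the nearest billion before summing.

$3,778 billion

Year 1991: gap = -1.9 × (6.38 - 4.96) = -2.698%, loss ≈ 12953 × 2.698/100 ≈ 349.
Year 1992: gap = -1.9 × (6.74 - 4.96) = -3.382%, loss ≈ 12953 × 3.382/100 ≈ 438.
Year 1993: gap = -1.9 × (6.86 - 4.96) = -3.61%, loss ≈ 12953 × 3.61/100 ≈ 468.
Year 1994: gap = -1.9 × (10.09 - 4.96) = -9.747%, loss ≈ 12953 × 9.747/100 ≈ 1263.
Year 1995: gap = -1.9 × (10.08 - 4.96) = -9.728%, loss ≈ 12953 × 9.728/100 ≈ 1260.
Total lost output = 349 + 438 + 468 + 1263 + 1260 = 3778 billion.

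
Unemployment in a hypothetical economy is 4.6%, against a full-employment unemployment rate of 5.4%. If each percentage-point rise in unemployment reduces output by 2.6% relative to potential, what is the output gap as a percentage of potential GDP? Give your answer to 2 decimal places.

The unemployment gap is 4.6 - 5.4 = -0.8 percentage points.
Okun's law gives an output gap of -2.6 × (-0.8) = 2.08%, i.e. 2.08% above potential.

2.08%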